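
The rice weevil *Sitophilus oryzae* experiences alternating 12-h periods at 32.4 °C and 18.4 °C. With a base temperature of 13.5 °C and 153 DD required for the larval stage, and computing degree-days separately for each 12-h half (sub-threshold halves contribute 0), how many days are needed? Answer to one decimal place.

12.9 days

Day half: max(0, 32.4 − 13.5) × 0.5 = 18.9 × 0.5 = 9.45 DD.
Night half: max(0, 18.4 − 13.5) × 0.5 = 4.9 × 0.5 = 2.45 DD.
Per 24 h: 11.90 DD/day.
Duration = 153 / 11.90 = 12.857 ≈ 12.9 days.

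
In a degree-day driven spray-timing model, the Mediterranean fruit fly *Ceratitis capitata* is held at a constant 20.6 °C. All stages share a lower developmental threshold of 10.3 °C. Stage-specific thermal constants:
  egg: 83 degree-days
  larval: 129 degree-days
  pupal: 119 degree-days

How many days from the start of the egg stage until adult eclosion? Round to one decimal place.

Daily accumulation at 20.6 °C = 20.6 − 10.3 = 10.3 DD/day.
Total K = 83 + 129 + 119 = 331 DD.
Total duration = 331 / 10.3 = 32.136 ≈ 32.1 days.

32.1 days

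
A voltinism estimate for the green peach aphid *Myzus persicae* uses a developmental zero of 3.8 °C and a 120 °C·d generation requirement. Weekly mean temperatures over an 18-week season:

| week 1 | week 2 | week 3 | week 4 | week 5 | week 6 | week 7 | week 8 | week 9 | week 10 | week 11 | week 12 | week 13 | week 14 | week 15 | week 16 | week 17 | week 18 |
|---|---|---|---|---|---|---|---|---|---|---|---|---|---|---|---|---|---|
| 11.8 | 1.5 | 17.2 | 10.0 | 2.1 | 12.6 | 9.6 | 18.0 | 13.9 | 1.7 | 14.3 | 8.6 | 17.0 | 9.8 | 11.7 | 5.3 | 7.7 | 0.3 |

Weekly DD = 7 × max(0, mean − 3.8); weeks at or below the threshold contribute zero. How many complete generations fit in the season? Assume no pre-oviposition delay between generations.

6 generations

Weekly DD (7 × max(0, T̄ − 3.8)): 56.0, 0.0, 93.8, 43.4, 0.0, 61.6, 40.6, 99.4, 70.7, 0.0, 73.5, 33.6, 92.4, 42.0, 55.3, 10.5, 27.3, 0.0.
Season total = 800.1 DD.
Complete generations = ⌊800.1 / 120⌋ = 6.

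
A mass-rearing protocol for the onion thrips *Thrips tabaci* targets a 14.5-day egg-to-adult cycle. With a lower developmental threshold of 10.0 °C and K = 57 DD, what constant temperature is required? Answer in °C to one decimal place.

Required daily accumulation = 57 / 14.5 = 3.931 DD/day.
T = T_base + 3.931 = 10.0 + 3.931 = 13.931 ≈ 13.9 °C.

13.9 °C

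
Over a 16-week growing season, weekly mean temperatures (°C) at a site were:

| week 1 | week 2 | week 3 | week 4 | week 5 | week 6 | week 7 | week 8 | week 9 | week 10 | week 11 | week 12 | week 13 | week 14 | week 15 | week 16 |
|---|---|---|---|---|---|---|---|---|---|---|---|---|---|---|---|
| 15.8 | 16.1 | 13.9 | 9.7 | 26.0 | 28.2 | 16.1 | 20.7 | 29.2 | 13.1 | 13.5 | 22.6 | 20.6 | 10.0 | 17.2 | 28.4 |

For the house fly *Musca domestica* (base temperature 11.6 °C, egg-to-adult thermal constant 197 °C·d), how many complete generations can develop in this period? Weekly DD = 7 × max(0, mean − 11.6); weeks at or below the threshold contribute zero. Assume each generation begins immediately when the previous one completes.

Weekly DD (7 × max(0, T̄ − 11.6)): 29.4, 31.5, 16.1, 0.0, 100.8, 116.2, 31.5, 63.7, 123.2, 10.5, 13.3, 77.0, 63.0, 0.0, 39.2, 117.6.
Season total = 833.0 DD.
Complete generations = ⌊833.0 / 197⌋ = 4.

4 generations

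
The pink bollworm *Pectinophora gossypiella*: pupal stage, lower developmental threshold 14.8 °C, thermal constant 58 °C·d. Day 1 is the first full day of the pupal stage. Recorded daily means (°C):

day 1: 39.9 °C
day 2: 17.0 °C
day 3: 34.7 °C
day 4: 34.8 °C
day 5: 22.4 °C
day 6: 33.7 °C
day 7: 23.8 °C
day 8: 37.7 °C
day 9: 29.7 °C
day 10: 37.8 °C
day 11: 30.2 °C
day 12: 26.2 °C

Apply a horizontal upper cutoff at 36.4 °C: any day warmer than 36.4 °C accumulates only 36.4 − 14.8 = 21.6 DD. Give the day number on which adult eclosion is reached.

Daily DD above 14.8 °C (capped at 21.6): 21.6, 2.2, 19.9, 20.0, 7.6, 18.9, 9.0, 21.6, 14.9, 21.6, 15.4, 11.4.
Cumulative: 21.6, 23.8, 43.7, 63.7, 71.3, 90.2, 99.2, 120.8, 135.7, 157.3, 172.7, 184.1.
The total first reaches 58 DD on day 4.

day 4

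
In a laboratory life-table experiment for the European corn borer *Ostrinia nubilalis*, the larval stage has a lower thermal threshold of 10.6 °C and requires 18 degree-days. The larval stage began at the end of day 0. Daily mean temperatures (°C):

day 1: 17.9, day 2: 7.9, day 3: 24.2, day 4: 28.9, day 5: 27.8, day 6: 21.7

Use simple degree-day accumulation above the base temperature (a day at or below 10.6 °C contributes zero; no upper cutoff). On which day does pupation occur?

day 3

Daily DD above 10.6 °C: 7.3, 0.0, 13.6, 18.3, 17.2, 11.1.
Cumulative: 7.3, 7.3, 20.9, 39.2, 56.4, 67.5.
The total first reaches 18 DD on day 3.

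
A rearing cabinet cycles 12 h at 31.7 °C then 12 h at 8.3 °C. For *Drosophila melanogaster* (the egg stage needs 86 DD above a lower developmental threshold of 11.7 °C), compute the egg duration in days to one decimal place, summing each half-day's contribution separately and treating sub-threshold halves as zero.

Day half: max(0, 31.7 − 11.7) × 0.5 = 20.0 × 0.5 = 10.00 DD.
Night half: max(0, 8.3 − 11.7) × 0.5 = 0.0 × 0.5 = 0.00 DD.
Per 24 h: 10.00 DD/day.
Duration = 86 / 10.00 = 8.600 ≈ 8.6 days.

8.6 days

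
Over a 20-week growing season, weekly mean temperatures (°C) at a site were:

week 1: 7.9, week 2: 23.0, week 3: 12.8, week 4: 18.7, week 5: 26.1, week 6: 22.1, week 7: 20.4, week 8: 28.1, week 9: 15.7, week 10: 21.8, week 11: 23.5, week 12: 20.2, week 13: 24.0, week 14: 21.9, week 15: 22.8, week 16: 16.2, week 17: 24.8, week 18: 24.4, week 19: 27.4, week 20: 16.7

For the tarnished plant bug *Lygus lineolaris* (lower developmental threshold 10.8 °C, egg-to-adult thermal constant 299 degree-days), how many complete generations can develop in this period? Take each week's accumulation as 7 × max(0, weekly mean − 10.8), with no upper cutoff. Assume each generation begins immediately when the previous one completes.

4 generations

Weekly DD (7 × max(0, T̄ − 10.8)): 0.0, 85.4, 14.0, 55.3, 107.1, 79.1, 67.2, 121.1, 34.3, 77.0, 88.9, 65.8, 92.4, 77.7, 84.0, 37.8, 98.0, 95.2, 116.2, 41.3.
Season total = 1437.8 DD.
Complete generations = ⌊1437.8 / 299⌋ = 4.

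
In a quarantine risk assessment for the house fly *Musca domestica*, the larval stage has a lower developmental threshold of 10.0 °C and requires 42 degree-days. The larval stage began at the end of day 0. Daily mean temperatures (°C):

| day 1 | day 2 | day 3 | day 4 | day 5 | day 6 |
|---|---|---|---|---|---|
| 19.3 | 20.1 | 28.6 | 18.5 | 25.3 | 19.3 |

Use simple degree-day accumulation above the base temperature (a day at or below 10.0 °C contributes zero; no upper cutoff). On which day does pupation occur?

day 4

Daily DD above 10.0 °C: 9.3, 10.1, 18.6, 8.5, 15.3, 9.3.
Cumulative: 9.3, 19.4, 38.0, 46.5, 61.8, 71.1.
The total first reaches 42 DD on day 4.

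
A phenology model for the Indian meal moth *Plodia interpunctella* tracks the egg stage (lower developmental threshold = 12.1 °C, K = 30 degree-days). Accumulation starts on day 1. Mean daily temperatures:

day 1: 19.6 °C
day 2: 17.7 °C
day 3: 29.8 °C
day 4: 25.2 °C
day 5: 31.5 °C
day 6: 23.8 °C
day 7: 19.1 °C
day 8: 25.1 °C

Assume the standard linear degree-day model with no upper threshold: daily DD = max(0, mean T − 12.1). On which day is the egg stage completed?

Daily DD above 12.1 °C: 7.5, 5.6, 17.7, 13.1, 19.4, 11.7, 7.0, 13.0.
Cumulative: 7.5, 13.1, 30.8, 43.9, 63.3, 75.0, 82.0, 95.0.
The total first reaches 30 DD on day 3.

day 3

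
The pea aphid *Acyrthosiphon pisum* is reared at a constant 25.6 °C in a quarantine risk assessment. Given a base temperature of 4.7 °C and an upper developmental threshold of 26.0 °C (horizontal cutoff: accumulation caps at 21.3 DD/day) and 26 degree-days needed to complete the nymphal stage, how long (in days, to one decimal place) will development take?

Daily accumulation = 25.6 − 4.7 = 20.9 DD/day.
Duration = 26 / 20.9 = 1.244 ≈ 1.2 days.

1.2 days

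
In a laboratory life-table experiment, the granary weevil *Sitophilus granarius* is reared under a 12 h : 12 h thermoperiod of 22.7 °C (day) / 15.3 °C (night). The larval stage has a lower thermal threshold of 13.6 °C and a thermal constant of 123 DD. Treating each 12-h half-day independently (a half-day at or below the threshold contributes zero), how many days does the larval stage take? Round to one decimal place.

Day half: max(0, 22.7 − 13.6) × 0.5 = 9.1 × 0.5 = 4.55 DD.
Night half: max(0, 15.3 − 13.6) × 0.5 = 1.7 × 0.5 = 0.85 DD.
Per 24 h: 5.40 DD/day.
Duration = 123 / 5.40 = 22.778 ≈ 22.8 days.

22.8 days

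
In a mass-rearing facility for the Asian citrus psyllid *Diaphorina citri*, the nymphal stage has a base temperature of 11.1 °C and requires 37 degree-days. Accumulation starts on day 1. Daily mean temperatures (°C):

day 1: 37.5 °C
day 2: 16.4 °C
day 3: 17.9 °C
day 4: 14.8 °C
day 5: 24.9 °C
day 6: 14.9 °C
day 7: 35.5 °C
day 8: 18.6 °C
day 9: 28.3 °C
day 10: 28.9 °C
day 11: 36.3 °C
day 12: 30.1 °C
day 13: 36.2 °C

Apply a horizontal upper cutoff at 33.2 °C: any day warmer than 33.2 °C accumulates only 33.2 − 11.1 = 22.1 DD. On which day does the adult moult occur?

Daily DD above 11.1 °C (capped at 22.1): 22.1, 5.3, 6.8, 3.7, 13.8, 3.8, 22.1, 7.5, 17.2, 17.8, 22.1, 19.0, 22.1.
Cumulative: 22.1, 27.4, 34.2, 37.9, 51.7, 55.5, 77.6, 85.1, 102.3, 120.1, 142.2, 161.2, 183.3.
The total first reaches 37 DD on day 4.

day 4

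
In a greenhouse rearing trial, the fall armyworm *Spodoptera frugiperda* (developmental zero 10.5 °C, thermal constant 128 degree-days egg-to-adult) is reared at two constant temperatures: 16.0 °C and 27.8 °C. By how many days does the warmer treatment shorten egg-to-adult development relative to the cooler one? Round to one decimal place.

15.9 days

At 16.0 °C: 128 / (16.0 − 10.5) = 128 / 5.5 = 23.273 d.
At 27.8 °C: 128 / (27.8 − 10.5) = 128 / 17.3 = 7.399 d.
Difference = |23.273 − 7.399| = 15.874 ≈ 15.9 days.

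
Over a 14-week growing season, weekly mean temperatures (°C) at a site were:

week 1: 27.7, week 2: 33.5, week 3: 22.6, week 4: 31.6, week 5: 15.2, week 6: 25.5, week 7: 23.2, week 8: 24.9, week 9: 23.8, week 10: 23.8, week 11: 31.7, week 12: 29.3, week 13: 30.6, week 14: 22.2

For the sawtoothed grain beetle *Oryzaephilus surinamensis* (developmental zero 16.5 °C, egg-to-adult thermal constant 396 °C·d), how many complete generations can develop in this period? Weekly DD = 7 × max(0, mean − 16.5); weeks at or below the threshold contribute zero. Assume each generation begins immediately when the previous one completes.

Weekly DD (7 × max(0, T̄ − 16.5)): 78.4, 119.0, 42.7, 105.7, 0.0, 63.0, 46.9, 58.8, 51.1, 51.1, 106.4, 89.6, 98.7, 39.9.
Season total = 951.3 DD.
Complete generations = ⌊951.3 / 396⌋ = 2.

2 generations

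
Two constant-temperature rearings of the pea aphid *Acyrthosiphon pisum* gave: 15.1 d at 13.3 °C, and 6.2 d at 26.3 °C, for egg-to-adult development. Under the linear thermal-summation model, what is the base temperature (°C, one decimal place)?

Equal thermal constants: D₁(T₁ − T_b) = D₂(T₂ − T_b).
15.1·(13.3 − T_b) = 6.2·(26.3 − T_b)
T_b = (15.1·13.3 − 6.2·26.3) / (15.1 − 6.2) = 37.77 / 8.9 = 4.244 °C ≈ 4.2 °C.

4.2 °C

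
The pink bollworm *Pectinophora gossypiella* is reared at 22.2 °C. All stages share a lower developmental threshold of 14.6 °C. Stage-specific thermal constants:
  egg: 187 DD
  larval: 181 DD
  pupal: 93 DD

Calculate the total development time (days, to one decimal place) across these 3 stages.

Daily accumulation at 22.2 °C = 22.2 − 14.6 = 7.6 DD/day.
Total K = 187 + 181 + 93 = 461 DD.
Total duration = 461 / 7.6 = 60.658 ≈ 60.7 days.

60.7 days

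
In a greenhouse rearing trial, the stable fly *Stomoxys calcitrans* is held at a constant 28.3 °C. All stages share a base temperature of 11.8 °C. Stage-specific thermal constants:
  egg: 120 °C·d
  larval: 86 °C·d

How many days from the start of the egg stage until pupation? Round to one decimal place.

Daily accumulation at 28.3 °C = 28.3 − 11.8 = 16.5 DD/day.
Total K = 120 + 86 = 206 DD.
Total duration = 206 / 16.5 = 12.485 ≈ 12.5 days.

12.5 days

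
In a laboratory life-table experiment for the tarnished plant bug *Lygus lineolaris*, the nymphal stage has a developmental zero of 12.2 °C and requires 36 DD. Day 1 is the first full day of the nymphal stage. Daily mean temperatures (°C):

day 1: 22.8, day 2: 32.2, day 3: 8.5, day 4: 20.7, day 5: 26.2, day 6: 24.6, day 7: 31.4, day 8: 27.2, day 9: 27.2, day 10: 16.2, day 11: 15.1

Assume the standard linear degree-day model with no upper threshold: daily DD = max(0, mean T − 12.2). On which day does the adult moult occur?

day 4

Daily DD above 12.2 °C: 10.6, 20.0, 0.0, 8.5, 14.0, 12.4, 19.2, 15.0, 15.0, 4.0, 2.9.
Cumulative: 10.6, 30.6, 30.6, 39.1, 53.1, 65.5, 84.7, 99.7, 114.7, 118.7, 121.6.
The total first reaches 36 DD on day 4.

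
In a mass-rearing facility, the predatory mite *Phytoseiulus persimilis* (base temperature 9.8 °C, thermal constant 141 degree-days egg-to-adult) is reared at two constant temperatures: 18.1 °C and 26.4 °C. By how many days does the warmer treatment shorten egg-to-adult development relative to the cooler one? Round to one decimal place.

At 18.1 °C: 141 / (18.1 − 9.8) = 141 / 8.3 = 16.988 d.
At 26.4 °C: 141 / (26.4 − 9.8) = 141 / 16.6 = 8.494 d.
Difference = |16.988 − 8.494| = 8.494 ≈ 8.5 days.

8.5 days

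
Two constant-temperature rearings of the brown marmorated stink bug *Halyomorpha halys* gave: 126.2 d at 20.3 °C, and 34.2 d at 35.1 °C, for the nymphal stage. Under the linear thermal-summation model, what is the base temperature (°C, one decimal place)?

14.8 °C

Linear rate model ⇒ the product D·(T − T_b) is constant across temperatures.
126.2·(20.3 − T_b) = 34.2·(35.1 − T_b)
T_b = (126.2·20.3 − 34.2·35.1) / (126.2 − 34.2) = 1361.44 / 92.0 = 14.798 °C ≈ 14.8 °C.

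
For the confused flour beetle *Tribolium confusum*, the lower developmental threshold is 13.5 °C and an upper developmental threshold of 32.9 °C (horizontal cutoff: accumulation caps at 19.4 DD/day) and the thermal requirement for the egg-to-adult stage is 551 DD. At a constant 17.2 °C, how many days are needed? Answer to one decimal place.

Daily accumulation = 17.2 − 13.5 = 3.7 DD/day.
Duration = 551 / 3.7 = 148.919 ≈ 148.9 days.

148.9 days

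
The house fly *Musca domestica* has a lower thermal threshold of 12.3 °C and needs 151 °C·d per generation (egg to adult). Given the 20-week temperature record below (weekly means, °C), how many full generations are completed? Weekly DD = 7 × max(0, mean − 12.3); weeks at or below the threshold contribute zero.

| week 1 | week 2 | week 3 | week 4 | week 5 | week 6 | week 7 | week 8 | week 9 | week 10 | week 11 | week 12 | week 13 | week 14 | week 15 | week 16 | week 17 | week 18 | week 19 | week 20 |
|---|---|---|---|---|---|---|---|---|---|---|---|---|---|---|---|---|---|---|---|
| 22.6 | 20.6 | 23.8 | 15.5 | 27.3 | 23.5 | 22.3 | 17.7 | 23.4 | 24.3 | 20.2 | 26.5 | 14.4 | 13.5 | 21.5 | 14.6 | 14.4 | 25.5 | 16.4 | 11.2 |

Weekly DD (7 × max(0, T̄ − 12.3)): 72.1, 58.1, 80.5, 22.4, 105.0, 78.4, 70.0, 37.8, 77.7, 84.0, 55.3, 99.4, 14.7, 8.4, 64.4, 16.1, 14.7, 92.4, 28.7, 0.0.
Season total = 1080.1 DD.
Complete generations = ⌊1080.1 / 151⌋ = 7.

7 generations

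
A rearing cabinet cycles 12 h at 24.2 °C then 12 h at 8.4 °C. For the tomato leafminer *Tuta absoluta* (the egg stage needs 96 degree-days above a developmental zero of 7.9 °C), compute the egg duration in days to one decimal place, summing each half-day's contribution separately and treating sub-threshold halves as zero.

11.4 days

Day half: max(0, 24.2 − 7.9) × 0.5 = 16.3 × 0.5 = 8.15 DD.
Night half: max(0, 8.4 − 7.9) × 0.5 = 0.5 × 0.5 = 0.25 DD.
Per 24 h: 8.40 DD/day.
Duration = 96 / 8.40 = 11.429 ≈ 11.4 days.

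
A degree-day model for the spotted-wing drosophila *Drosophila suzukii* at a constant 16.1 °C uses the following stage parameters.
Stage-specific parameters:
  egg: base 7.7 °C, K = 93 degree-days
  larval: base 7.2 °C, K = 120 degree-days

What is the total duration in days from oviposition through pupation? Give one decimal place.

24.6 days

egg: 93 / (16.1 − 7.7) = 93 / 8.4 = 11.071 d.
larval: 120 / (16.1 − 7.2) = 120 / 8.9 = 13.483 d.
Sum = 24.555 ≈ 24.6 days.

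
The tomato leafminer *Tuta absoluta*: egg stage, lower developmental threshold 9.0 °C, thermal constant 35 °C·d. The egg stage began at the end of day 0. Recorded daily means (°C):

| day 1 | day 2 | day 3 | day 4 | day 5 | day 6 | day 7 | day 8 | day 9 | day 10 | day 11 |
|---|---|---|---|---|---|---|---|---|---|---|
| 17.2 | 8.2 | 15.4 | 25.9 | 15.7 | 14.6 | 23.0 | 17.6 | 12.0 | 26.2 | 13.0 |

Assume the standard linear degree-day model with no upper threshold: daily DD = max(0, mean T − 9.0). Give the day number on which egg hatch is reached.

Daily DD above 9.0 °C: 8.2, 0.0, 6.4, 16.9, 6.7, 5.6, 14.0, 8.6, 3.0, 17.2, 4.0.
Cumulative: 8.2, 8.2, 14.6, 31.5, 38.2, 43.8, 57.8, 66.4, 69.4, 86.6, 90.6.
The total first reaches 35 DD on day 5.

day 5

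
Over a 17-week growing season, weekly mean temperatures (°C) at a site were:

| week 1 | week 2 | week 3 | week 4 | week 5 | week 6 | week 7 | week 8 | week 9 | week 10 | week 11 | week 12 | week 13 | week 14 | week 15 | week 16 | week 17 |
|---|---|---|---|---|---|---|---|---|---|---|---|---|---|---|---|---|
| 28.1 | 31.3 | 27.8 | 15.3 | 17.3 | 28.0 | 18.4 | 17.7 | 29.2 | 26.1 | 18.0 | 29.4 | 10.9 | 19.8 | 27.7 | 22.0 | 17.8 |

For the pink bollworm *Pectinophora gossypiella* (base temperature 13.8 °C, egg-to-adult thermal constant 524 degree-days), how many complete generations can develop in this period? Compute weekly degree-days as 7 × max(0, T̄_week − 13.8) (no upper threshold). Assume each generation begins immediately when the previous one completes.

Weekly DD (7 × max(0, T̄ − 13.8)): 100.1, 122.5, 98.0, 10.5, 24.5, 99.4, 32.2, 27.3, 107.8, 86.1, 29.4, 109.2, 0.0, 42.0, 97.3, 57.4, 28.0.
Season total = 1071.7 DD.
Complete generations = ⌊1071.7 / 524⌋ = 2.

2 generations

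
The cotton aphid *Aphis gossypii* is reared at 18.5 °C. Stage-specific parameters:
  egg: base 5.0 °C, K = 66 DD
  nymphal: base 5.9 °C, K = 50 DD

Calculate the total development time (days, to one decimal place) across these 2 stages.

8.9 days

egg: 66 / (18.5 − 5.0) = 66 / 13.5 = 4.889 d.
nymphal: 50 / (18.5 − 5.9) = 50 / 12.6 = 3.968 d.
Sum = 8.857 ≈ 8.9 days.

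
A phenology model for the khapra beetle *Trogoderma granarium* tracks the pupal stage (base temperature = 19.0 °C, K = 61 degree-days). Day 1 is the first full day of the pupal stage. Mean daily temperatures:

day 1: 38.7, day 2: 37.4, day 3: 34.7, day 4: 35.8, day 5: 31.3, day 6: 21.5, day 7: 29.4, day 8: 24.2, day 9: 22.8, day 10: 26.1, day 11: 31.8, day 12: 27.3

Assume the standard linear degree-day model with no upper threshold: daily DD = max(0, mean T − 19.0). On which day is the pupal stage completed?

day 4

Daily DD above 19.0 °C: 19.7, 18.4, 15.7, 16.8, 12.3, 2.5, 10.4, 5.2, 3.8, 7.1, 12.8, 8.3.
Cumulative: 19.7, 38.1, 53.8, 70.6, 82.9, 85.4, 95.8, 101.0, 104.8, 111.9, 124.7, 133.0.
The total first reaches 61 DD on day 4.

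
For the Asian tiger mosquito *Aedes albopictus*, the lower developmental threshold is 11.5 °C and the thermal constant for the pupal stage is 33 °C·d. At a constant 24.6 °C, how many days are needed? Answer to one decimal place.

2.5 days

Daily accumulation = 24.6 − 11.5 = 13.1 DD/day.
Duration = 33 / 13.1 = 2.519 ≈ 2.5 days.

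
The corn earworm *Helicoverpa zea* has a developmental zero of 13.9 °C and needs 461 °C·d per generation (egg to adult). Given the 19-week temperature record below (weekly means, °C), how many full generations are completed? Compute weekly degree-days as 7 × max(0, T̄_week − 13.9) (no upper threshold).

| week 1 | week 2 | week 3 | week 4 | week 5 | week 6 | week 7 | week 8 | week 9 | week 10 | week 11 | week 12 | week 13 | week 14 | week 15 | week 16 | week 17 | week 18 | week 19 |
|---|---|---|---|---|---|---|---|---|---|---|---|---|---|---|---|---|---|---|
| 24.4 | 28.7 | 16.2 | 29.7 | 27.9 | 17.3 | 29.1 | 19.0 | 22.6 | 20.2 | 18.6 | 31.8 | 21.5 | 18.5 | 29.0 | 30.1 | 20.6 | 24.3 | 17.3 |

Weekly DD (7 × max(0, T̄ − 13.9)): 73.5, 103.6, 16.1, 110.6, 98.0, 23.8, 106.4, 35.7, 60.9, 44.1, 32.9, 125.3, 53.2, 32.2, 105.7, 113.4, 46.9, 72.8, 23.8.
Season total = 1278.9 DD.
Complete generations = ⌊1278.9 / 461⌋ = 2.

2 generations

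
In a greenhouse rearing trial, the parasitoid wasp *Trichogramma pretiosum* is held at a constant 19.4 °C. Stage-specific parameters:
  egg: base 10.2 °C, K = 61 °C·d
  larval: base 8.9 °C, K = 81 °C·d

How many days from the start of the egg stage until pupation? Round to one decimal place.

egg: 61 / (19.4 − 10.2) = 61 / 9.2 = 6.630 d.
larval: 81 / (19.4 − 8.9) = 81 / 10.5 = 7.714 d.
Sum = 14.345 ≈ 14.3 days.

14.3 days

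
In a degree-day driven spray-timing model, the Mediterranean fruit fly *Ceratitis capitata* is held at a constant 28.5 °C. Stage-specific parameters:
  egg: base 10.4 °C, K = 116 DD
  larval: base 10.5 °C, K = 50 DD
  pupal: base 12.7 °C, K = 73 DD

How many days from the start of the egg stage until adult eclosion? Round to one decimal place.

egg: 116 / (28.5 − 10.4) = 116 / 18.1 = 6.409 d.
larval: 50 / (28.5 − 10.5) = 50 / 18.0 = 2.778 d.
pupal: 73 / (28.5 − 12.7) = 73 / 15.8 = 4.620 d.
Sum = 13.807 ≈ 13.8 days.

13.8 days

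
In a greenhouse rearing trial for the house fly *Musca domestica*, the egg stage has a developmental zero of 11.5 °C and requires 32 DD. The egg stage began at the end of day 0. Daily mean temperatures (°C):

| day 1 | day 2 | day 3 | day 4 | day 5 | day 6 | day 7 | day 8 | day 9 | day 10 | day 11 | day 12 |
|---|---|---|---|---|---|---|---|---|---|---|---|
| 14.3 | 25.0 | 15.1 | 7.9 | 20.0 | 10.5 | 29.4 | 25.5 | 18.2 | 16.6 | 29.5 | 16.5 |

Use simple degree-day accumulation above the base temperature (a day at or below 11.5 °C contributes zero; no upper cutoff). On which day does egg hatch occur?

Daily DD above 11.5 °C: 2.8, 13.5, 3.6, 0.0, 8.5, 0.0, 17.9, 14.0, 6.7, 5.1, 18.0, 5.0.
Cumulative: 2.8, 16.3, 19.9, 19.9, 28.4, 28.4, 46.3, 60.3, 67.0, 72.1, 90.1, 95.1.
The total first reaches 32 DD on day 7.

day 7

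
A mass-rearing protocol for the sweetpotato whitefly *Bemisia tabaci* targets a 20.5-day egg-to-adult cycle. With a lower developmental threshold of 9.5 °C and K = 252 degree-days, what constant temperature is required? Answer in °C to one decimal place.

Required daily accumulation = 252 / 20.5 = 12.293 DD/day.
T = T_base + 12.293 = 9.5 + 12.293 = 21.793 ≈ 21.8 °C.

21.8 °C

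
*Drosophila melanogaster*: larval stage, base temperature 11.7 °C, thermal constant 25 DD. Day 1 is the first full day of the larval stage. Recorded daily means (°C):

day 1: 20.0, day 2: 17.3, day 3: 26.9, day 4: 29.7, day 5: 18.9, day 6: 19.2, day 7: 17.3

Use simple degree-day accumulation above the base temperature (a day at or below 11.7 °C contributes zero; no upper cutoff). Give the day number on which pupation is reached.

day 3

Daily DD above 11.7 °C: 8.3, 5.6, 15.2, 18.0, 7.2, 7.5, 5.6.
Cumulative: 8.3, 13.9, 29.1, 47.1, 54.3, 61.8, 67.4.
The total first reaches 25 DD on day 3.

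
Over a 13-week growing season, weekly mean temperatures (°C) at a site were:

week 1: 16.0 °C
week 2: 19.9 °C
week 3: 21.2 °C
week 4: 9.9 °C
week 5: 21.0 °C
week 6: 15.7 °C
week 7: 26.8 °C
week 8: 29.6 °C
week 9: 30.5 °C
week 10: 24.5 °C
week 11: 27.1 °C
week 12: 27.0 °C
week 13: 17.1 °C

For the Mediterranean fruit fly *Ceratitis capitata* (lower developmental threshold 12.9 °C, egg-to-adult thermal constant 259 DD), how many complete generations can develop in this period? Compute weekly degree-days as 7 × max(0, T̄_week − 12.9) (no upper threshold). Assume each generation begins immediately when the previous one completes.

Weekly DD (7 × max(0, T̄ − 12.9)): 21.7, 49.0, 58.1, 0.0, 56.7, 19.6, 97.3, 116.9, 123.2, 81.2, 99.4, 98.7, 29.4.
Season total = 851.2 DD.
Complete generations = ⌊851.2 / 259⌋ = 3.

3 generations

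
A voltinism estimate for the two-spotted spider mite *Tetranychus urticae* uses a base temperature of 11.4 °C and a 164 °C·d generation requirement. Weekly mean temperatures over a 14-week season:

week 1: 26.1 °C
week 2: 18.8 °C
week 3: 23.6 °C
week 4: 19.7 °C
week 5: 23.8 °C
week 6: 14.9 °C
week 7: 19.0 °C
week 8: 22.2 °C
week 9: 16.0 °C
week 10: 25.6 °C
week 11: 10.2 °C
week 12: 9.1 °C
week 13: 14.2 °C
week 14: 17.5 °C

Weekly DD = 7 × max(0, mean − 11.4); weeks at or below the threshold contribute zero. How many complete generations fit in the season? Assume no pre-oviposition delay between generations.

4 generations

Weekly DD (7 × max(0, T̄ − 11.4)): 102.9, 51.8, 85.4, 58.1, 86.8, 24.5, 53.2, 75.6, 32.2, 99.4, 0.0, 0.0, 19.6, 42.7.
Season total = 732.2 DD.
Complete generations = ⌊732.2 / 164⌋ = 4.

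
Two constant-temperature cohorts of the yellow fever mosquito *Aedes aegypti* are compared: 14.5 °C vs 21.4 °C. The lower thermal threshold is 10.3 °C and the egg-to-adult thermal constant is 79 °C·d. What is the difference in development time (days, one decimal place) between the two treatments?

At 14.5 °C: 79 / (14.5 − 10.3) = 79 / 4.2 = 18.810 d.
At 21.4 °C: 79 / (21.4 − 10.3) = 79 / 11.1 = 7.117 d.
Difference = |18.810 − 7.117| = 11.692 ≈ 11.7 days.

11.7 days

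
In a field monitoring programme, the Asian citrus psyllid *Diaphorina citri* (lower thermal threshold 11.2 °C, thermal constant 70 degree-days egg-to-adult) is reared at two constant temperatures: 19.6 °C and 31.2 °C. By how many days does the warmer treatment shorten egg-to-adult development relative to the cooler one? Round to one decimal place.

At 19.6 °C: 70 / (19.6 − 11.2) = 70 / 8.4 = 8.333 d.
At 31.2 °C: 70 / (31.2 − 11.2) = 70 / 20.0 = 3.500 d.
Difference = |8.333 − 3.500| = 4.833 ≈ 4.8 days.

4.8 days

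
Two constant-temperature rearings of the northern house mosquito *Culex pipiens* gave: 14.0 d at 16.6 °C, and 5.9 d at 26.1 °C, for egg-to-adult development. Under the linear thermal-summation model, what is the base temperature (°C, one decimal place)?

Equal thermal constants: D₁(T₁ − T_b) = D₂(T₂ − T_b).
14.0·(16.6 − T_b) = 5.9·(26.1 − T_b)
T_b = (14.0·16.6 − 5.9·26.1) / (14.0 − 5.9) = 78.41 / 8.1 = 9.680 °C ≈ 9.7 °C.

9.7 °C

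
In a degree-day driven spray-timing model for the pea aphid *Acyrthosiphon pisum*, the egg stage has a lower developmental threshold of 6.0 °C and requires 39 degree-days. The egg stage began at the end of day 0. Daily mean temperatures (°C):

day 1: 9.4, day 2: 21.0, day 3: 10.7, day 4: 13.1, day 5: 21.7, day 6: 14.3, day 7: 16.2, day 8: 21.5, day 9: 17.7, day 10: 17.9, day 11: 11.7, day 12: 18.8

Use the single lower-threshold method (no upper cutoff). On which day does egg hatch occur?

Daily DD above 6.0 °C: 3.4, 15.0, 4.7, 7.1, 15.7, 8.3, 10.2, 15.5, 11.7, 11.9, 5.7, 12.8.
Cumulative: 3.4, 18.4, 23.1, 30.2, 45.9, 54.2, 64.4, 79.9, 91.6, 103.5, 109.2, 122.0.
The total first reaches 39 DD on day 5.

day 5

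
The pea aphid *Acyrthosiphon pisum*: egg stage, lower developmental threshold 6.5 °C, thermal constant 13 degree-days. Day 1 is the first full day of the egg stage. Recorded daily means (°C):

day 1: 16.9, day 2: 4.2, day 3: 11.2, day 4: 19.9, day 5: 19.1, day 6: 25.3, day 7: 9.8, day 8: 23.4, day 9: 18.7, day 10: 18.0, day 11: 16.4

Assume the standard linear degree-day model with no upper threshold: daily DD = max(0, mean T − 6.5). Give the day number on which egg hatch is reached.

day 3

Daily DD above 6.5 °C: 10.4, 0.0, 4.7, 13.4, 12.6, 18.8, 3.3, 16.9, 12.2, 11.5, 9.9.
Cumulative: 10.4, 10.4, 15.1, 28.5, 41.1, 59.9, 63.2, 80.1, 92.3, 103.8, 113.7.
The total first reaches 13 DD on day 3.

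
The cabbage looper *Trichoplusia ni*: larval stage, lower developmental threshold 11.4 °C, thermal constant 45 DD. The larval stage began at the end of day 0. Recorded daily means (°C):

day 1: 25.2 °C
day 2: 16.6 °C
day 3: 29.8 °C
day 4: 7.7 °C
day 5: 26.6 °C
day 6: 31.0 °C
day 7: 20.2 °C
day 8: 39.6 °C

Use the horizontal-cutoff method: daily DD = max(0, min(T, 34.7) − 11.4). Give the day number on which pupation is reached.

Daily DD above 11.4 °C (capped at 23.3): 13.8, 5.2, 18.4, 0.0, 15.2, 19.6, 8.8, 23.3.
Cumulative: 13.8, 19.0, 37.4, 37.4, 52.6, 72.2, 81.0, 104.3.
The total first reaches 45 DD on day 5.

day 5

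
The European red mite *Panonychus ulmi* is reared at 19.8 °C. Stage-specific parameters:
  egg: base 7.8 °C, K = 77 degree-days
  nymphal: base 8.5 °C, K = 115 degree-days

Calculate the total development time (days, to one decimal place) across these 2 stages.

egg: 77 / (19.8 − 7.8) = 77 / 12.0 = 6.417 d.
nymphal: 115 / (19.8 − 8.5) = 115 / 11.3 = 10.177 d.
Sum = 16.594 ≈ 16.6 days.

16.6 days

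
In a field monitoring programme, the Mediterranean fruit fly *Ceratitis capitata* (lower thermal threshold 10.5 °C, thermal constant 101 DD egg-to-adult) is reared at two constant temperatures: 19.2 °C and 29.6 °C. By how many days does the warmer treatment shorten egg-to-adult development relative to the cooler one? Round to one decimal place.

6.3 days

At 19.2 °C: 101 / (19.2 − 10.5) = 101 / 8.7 = 11.609 d.
At 29.6 °C: 101 / (29.6 − 10.5) = 101 / 19.1 = 5.288 d.
Difference = |11.609 − 5.288| = 6.321 ≈ 6.3 days.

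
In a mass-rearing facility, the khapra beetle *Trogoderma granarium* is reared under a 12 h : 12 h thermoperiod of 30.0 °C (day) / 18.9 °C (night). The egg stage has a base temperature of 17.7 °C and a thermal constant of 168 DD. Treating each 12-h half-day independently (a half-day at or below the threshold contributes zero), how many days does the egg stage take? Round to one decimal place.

Day half: max(0, 30.0 − 17.7) × 0.5 = 12.3 × 0.5 = 6.15 DD.
Night half: max(0, 18.9 − 17.7) × 0.5 = 1.2 × 0.5 = 0.60 DD.
Per 24 h: 6.75 DD/day.
Duration = 168 / 6.75 = 24.889 ≈ 24.9 days.

24.9 days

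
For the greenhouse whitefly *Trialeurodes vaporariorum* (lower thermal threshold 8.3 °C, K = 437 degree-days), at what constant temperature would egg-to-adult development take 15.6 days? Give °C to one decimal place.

Required daily accumulation = 437 / 15.6 = 28.013 DD/day.
T = T_base + 28.013 = 8.3 + 28.013 = 36.313 ≈ 36.3 °C.

36.3 °C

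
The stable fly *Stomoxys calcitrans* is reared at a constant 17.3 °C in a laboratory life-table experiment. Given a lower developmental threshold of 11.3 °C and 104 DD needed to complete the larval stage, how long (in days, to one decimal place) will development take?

17.3 days

Daily accumulation = 17.3 − 11.3 = 6.0 DD/day.
Duration = 104 / 6.0 = 17.333 ≈ 17.3 days.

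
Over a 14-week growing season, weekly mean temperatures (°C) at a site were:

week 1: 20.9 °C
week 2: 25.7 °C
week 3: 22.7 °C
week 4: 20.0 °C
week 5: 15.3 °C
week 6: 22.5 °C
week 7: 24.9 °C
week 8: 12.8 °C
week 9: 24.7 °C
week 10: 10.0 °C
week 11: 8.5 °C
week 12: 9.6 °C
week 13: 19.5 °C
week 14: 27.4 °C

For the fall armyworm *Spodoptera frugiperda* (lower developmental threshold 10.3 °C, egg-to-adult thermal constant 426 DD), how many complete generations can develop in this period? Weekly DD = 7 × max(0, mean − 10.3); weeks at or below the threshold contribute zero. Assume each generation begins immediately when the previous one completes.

Weekly DD (7 × max(0, T̄ − 10.3)): 74.2, 107.8, 86.8, 67.9, 35.0, 85.4, 102.2, 17.5, 100.8, 0.0, 0.0, 0.0, 64.4, 119.7.
Season total = 861.7 DD.
Complete generations = ⌊861.7 / 426⌋ = 2.

2 generations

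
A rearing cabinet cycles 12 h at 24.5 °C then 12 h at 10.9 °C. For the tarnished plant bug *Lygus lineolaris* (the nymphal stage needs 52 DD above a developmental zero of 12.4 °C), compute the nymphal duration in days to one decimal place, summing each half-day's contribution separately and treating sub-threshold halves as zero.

Day half: max(0, 24.5 − 12.4) × 0.5 = 12.1 × 0.5 = 6.05 DD.
Night half: max(0, 10.9 − 12.4) × 0.5 = 0.0 × 0.5 = 0.00 DD.
Per 24 h: 6.05 DD/day.
Duration = 52 / 6.05 = 8.595 ≈ 8.6 days.

8.6 days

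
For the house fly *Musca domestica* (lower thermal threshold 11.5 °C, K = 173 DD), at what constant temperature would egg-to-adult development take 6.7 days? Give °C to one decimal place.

37.3 °C

Required daily accumulation = 173 / 6.7 = 25.821 DD/day.
T = T_base + 25.821 = 11.5 + 25.821 = 37.321 ≈ 37.3 °C.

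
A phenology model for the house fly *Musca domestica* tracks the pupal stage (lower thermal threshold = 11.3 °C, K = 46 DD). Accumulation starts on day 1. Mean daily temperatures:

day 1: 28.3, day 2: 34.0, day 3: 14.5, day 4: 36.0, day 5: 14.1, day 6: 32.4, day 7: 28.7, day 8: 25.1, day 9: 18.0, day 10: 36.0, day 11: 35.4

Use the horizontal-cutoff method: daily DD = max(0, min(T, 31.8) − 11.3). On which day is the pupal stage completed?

Daily DD above 11.3 °C (capped at 20.5): 17.0, 20.5, 3.2, 20.5, 2.8, 20.5, 17.4, 13.8, 6.7, 20.5, 20.5.
Cumulative: 17.0, 37.5, 40.7, 61.2, 64.0, 84.5, 101.9, 115.7, 122.4, 142.9, 163.4.
The total first reaches 46 DD on day 4.

day 4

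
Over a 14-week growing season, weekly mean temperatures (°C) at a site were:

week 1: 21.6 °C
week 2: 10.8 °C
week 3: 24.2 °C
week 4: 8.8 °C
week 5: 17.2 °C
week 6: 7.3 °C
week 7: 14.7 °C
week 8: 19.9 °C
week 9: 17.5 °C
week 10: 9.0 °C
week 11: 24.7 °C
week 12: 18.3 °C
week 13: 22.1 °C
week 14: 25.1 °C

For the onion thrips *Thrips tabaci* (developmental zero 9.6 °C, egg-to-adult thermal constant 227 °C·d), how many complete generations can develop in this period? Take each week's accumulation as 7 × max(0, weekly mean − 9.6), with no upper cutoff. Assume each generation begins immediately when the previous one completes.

Weekly DD (7 × max(0, T̄ − 9.6)): 84.0, 8.4, 102.2, 0.0, 53.2, 0.0, 35.7, 72.1, 55.3, 0.0, 105.7, 60.9, 87.5, 108.5.
Season total = 773.5 DD.
Complete generations = ⌊773.5 / 227⌋ = 3.

3 generations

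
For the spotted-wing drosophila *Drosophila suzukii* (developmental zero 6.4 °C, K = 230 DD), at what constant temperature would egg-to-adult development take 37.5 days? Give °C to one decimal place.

Required daily accumulation = 230 / 37.5 = 6.133 DD/day.
T = T_base + 6.133 = 6.4 + 6.133 = 12.533 ≈ 12.5 °C.

12.5 °C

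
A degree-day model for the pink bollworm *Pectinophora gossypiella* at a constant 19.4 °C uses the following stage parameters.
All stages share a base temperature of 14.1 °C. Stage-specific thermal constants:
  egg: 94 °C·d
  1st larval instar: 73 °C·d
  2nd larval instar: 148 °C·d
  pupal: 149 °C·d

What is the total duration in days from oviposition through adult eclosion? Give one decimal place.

87.5 days

Daily accumulation at 19.4 °C = 19.4 − 14.1 = 5.3 DD/day.
Total K = 94 + 73 + 148 + 149 = 464 DD.
Total duration = 464 / 5.3 = 87.547 ≈ 87.5 days.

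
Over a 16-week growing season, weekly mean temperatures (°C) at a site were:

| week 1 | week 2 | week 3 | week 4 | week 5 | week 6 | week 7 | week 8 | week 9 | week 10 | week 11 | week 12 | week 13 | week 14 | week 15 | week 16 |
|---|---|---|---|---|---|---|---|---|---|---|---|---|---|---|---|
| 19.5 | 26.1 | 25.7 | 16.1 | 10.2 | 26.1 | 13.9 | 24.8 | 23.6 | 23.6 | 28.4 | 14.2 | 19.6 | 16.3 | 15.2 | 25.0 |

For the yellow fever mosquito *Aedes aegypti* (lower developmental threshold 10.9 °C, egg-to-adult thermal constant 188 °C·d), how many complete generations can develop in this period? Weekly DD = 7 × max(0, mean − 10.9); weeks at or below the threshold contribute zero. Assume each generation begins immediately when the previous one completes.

5 generations

Weekly DD (7 × max(0, T̄ − 10.9)): 60.2, 106.4, 103.6, 36.4, 0.0, 106.4, 21.0, 97.3, 88.9, 88.9, 122.5, 23.1, 60.9, 37.8, 30.1, 98.7.
Season total = 1082.2 DD.
Complete generations = ⌊1082.2 / 188⌋ = 5.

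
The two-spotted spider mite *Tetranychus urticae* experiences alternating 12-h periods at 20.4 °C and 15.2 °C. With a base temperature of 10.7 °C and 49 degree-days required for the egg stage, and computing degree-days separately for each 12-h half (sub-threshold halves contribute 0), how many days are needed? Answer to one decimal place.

6.9 days

Day half: max(0, 20.4 − 10.7) × 0.5 = 9.7 × 0.5 = 4.85 DD.
Night half: max(0, 15.2 − 10.7) × 0.5 = 4.5 × 0.5 = 2.25 DD.
Per 24 h: 7.10 DD/day.
Duration = 49 / 7.10 = 6.901 ≈ 6.9 days.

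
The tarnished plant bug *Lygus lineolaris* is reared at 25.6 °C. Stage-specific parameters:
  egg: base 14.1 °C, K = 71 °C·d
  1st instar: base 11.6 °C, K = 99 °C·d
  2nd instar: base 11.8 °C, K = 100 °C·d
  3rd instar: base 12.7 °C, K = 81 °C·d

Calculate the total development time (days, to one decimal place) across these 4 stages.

egg: 71 / (25.6 − 14.1) = 71 / 11.5 = 6.174 d.
1st instar: 99 / (25.6 − 11.6) = 99 / 14.0 = 7.071 d.
2nd instar: 100 / (25.6 − 11.8) = 100 / 13.8 = 7.246 d.
3rd instar: 81 / (25.6 − 12.7) = 81 / 12.9 = 6.279 d.
Sum = 26.771 ≈ 26.8 days.

26.8 days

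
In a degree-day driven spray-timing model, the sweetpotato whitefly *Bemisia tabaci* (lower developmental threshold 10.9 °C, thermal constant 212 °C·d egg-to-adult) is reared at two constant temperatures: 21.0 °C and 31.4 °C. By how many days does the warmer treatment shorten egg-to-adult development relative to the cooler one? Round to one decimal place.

At 21.0 °C: 212 / (21.0 − 10.9) = 212 / 10.1 = 20.990 d.
At 31.4 °C: 212 / (31.4 − 10.9) = 212 / 20.5 = 10.341 d.
Difference = |20.990 − 10.341| = 10.649 ≈ 10.6 days.

10.6 days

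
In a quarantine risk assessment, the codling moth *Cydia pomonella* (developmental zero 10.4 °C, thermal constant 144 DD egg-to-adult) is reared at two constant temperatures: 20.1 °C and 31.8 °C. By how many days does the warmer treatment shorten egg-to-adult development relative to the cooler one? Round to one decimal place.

At 20.1 °C: 144 / (20.1 − 10.4) = 144 / 9.7 = 14.845 d.
At 31.8 °C: 144 / (31.8 − 10.4) = 144 / 21.4 = 6.729 d.
Difference = |14.845 − 6.729| = 8.116 ≈ 8.1 days.

8.1 days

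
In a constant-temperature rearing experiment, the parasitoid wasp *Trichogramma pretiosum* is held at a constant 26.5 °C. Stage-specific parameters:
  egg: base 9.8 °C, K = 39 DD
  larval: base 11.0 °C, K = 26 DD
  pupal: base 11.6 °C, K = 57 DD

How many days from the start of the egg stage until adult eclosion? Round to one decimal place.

egg: 39 / (26.5 − 9.8) = 39 / 16.7 = 2.335 d.
larval: 26 / (26.5 − 11.0) = 26 / 15.5 = 1.677 d.
pupal: 57 / (26.5 − 11.6) = 57 / 14.9 = 3.826 d.
Sum = 7.838 ≈ 7.8 days.

7.8 days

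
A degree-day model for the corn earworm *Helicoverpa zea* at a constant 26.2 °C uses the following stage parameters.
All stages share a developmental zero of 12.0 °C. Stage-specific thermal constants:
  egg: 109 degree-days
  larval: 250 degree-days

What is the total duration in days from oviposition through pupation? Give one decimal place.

25.3 days

Daily accumulation at 26.2 °C = 26.2 − 12.0 = 14.2 DD/day.
Total K = 109 + 250 = 359 DD.
Total duration = 359 / 14.2 = 25.282 ≈ 25.3 days.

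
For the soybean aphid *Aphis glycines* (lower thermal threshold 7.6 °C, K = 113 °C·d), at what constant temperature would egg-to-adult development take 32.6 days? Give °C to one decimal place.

11.1 °C

Required daily accumulation = 113 / 32.6 = 3.466 DD/day.
T = T_base + 3.466 = 7.6 + 3.466 = 11.066 ≈ 11.1 °C.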